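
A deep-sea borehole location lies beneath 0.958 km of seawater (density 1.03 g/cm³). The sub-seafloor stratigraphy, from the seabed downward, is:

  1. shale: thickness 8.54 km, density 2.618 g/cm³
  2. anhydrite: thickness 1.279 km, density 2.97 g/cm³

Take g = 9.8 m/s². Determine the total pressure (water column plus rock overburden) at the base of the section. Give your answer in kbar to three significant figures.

2.66 kbar

seawater: 1030 kg/m³ × 9.8 m/s² × 958 m = 9.670×10^6 Pa = 0.09670 kbar
shale: 2618 kg/m³ × 9.8 m/s² × 8540 m = 2.191×10^8 Pa = 2.191 kbar
anhydrite: 2970 kg/m³ × 9.8 m/s² × 1279 m = 3.723×10^7 Pa = 0.3723 kbar
Total = 0.09670 + 2.191 + 0.3723 = 2.6600 kbar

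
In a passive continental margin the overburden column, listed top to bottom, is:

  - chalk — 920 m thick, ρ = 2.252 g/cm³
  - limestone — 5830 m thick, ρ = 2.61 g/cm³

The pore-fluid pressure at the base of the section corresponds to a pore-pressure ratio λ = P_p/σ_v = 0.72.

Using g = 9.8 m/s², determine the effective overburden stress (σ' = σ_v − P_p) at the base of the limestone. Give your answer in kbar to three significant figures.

Overburden (lithostatic) stress σ_v:
chalk: 2252 kg/m³ × 9.8 m/s² × 920 m = 2.030×10^7 Pa = 20.30 MPa
limestone: 2610 kg/m³ × 9.8 m/s² × 5830 m = 1.491×10^8 Pa = 149.1 MPa
Total = 20.30 + 149.1 = 169.42 MPa
Pore pressure P_p = λ·σ_v = 0.72 × 169.4 MPa = 122.0 MPa
Effective stress σ' = σ_v − P_p = 169.4 − 122.0 = 47.439 MPa = 0.47439 kbar

0.474 kbar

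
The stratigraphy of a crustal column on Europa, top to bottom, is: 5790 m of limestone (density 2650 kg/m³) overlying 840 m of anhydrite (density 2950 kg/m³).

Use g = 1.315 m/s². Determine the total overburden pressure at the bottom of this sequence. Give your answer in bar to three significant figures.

limestone: 2650 kg/m³ × 1.315 m/s² × 5790 m = 2.018×10^7 Pa = 201.8 bar
anhydrite: 2950 kg/m³ × 1.315 m/s² × 840 m = 3.259×10^6 Pa = 32.59 bar
Total = 201.8 + 32.59 = 234.35 bar

234 bar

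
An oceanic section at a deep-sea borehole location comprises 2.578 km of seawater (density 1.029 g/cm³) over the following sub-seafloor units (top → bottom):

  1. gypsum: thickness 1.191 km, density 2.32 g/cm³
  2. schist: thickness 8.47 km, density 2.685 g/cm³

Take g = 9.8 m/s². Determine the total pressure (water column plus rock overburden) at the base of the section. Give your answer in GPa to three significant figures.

seawater: 1029 kg/m³ × 9.8 m/s² × 2578 m = 2.600×10^7 Pa = 0.02600 GPa
gypsum: 2320 kg/m³ × 9.8 m/s² × 1191 m = 2.708×10^7 Pa = 0.02708 GPa
schist: 2685 kg/m³ × 9.8 m/s² × 8470 m = 2.229×10^8 Pa = 0.2229 GPa
Total = 0.02600 + 0.02708 + 0.2229 = 0.27595 GPa

0.276 GPa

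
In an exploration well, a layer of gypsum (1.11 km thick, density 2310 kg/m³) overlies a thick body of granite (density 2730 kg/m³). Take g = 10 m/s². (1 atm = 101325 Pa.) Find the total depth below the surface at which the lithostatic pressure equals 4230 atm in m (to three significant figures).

15900 m

Pressure at base of upper layers: 2310×10×1110 = 2.564×10^7 Pa = 253.1 atm
Remaining pressure to be supplied by granite: 4.286×10^8 − 2.564×10^7 = 4.030×10^8 Pa
Additional depth in granite = 4.030×10^8 Pa / (2730 kg/m³ × 10 m/s²) = 14761 m
Total depth = 1110 m + 14761 m = 15871 m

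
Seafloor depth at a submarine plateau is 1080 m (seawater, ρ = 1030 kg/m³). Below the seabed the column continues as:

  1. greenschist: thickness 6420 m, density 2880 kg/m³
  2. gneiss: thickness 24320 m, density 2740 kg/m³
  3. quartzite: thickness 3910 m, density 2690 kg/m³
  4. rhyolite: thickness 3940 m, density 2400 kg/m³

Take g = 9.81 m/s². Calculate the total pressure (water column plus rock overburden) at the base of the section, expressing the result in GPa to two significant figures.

seawater: 1030 kg/m³ × 9.81 m/s² × 1080 m = 1.091×10^7 Pa = 0.01091 GPa
greenschist: 2880 kg/m³ × 9.81 m/s² × 6420 m = 1.814×10^8 Pa = 0.1814 GPa
gneiss: 2740 kg/m³ × 9.81 m/s² × 24320 m = 6.537×10^8 Pa = 0.6537 GPa
quartzite: 2690 kg/m³ × 9.81 m/s² × 3910 m = 1.032×10^8 Pa = 0.1032 GPa
rhyolite: 2400 kg/m³ × 9.81 m/s² × 3940 m = 9.276×10^7 Pa = 0.09276 GPa
Total = 0.01091 + 0.1814 + 0.6537 + 0.1032 + 0.09276 = 1.0419 GPa

1.0 GPa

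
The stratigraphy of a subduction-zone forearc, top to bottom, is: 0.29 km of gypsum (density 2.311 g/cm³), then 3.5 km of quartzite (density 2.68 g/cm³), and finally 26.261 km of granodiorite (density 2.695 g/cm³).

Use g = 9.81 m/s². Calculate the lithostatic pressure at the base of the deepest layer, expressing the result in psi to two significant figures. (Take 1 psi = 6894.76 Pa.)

110000 psi

gypsum: 2311 kg/m³ × 9.81 m/s² × 290 m = 6.575×10^6 Pa = 953.6 psi
quartzite: 2680 kg/m³ × 9.81 m/s² × 3500 m = 9.202×10^7 Pa = 13346 psi
granodiorite: 2695 kg/m³ × 9.81 m/s² × 26261 m = 6.943×10^8 Pa = 1.007×10^5 psi
Total = 953.6 + 13346 + 1.007×10^5 = 1.1500×10^5 psi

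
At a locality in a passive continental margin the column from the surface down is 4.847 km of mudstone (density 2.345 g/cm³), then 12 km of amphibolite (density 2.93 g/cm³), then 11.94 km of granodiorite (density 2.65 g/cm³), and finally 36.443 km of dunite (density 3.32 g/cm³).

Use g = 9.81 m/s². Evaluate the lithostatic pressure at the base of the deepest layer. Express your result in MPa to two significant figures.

mudstone: 2345 kg/m³ × 9.81 m/s² × 4847 m = 1.115×10^8 Pa = 111.5 MPa
amphibolite: 2930 kg/m³ × 9.81 m/s² × 12000 m = 3.449×10^8 Pa = 344.9 MPa
granodiorite: 2650 kg/m³ × 9.81 m/s² × 11940 m = 3.104×10^8 Pa = 310.4 MPa
dunite: 3320 kg/m³ × 9.81 m/s² × 36443 m = 1.187×10^9 Pa = 1187 MPa
Total = 111.5 + 344.9 + 310.4 + 1187 = 1953.7 MPa

2000 MPa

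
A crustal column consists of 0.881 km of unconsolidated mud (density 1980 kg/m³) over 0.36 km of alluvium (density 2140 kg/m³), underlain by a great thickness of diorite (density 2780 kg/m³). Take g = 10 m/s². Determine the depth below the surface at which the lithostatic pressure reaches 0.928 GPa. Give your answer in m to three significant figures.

33700 m

Pressure at base of upper layers: 1980×10×881 + 2140×10×360 = 2.515×10^7 Pa = 0.02515 GPa
Remaining pressure to be supplied by diorite: 9.280×10^8 − 2.515×10^7 = 9.029×10^8 Pa
Additional depth in diorite = 9.029×10^8 Pa / (2780 kg/m³ × 10 m/s²) = 32477 m
Total depth = 1241 m + 32477 m = 33718 m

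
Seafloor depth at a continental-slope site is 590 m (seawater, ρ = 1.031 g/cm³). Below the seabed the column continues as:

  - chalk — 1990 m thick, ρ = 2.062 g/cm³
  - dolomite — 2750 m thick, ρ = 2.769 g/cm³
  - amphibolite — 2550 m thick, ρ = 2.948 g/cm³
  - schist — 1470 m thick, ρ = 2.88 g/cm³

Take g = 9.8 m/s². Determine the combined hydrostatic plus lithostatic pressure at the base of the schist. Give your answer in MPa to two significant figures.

seawater: 1031 kg/m³ × 9.8 m/s² × 590 m = 5.961×10^6 Pa = 5.961 MPa
chalk: 2062 kg/m³ × 9.8 m/s² × 1990 m = 4.021×10^7 Pa = 40.21 MPa
dolomite: 2769 kg/m³ × 9.8 m/s² × 2750 m = 7.462×10^7 Pa = 74.62 MPa
amphibolite: 2948 kg/m³ × 9.8 m/s² × 2550 m = 7.367×10^7 Pa = 73.67 MPa
schist: 2880 kg/m³ × 9.8 m/s² × 1470 m = 4.149×10^7 Pa = 41.49 MPa
Total = 5.961 + 40.21 + 74.62 + 73.67 + 41.49 = 235.96 MPa

240 MPa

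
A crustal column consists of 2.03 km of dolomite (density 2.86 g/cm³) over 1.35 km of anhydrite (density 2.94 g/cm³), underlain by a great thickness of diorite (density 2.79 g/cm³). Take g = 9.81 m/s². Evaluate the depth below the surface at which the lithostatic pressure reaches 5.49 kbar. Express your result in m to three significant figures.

19900 m

Pressure at base of upper layers: 2860×9.81×2030 + 2940×9.81×1350 = 9.589×10^7 Pa = 0.9589 kbar
Remaining pressure to be supplied by diorite: 5.490×10^8 − 9.589×10^7 = 4.531×10^8 Pa
Additional depth in diorite = 4.531×10^8 Pa / (2790 kg/m³ × 9.81 m/s²) = 16555 m
Total depth = 3380 m + 16555 m = 19935 m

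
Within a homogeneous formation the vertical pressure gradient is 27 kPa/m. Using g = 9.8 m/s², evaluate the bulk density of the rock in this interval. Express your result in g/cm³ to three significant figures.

2.76 g/cm³

ρ = (dP/dz)/g = 27 kPa/m / 9.8 m/s² = 27000 Pa/m / 9.8 m/s² = 2755.1 kg/m³
= 2.755 g/cm³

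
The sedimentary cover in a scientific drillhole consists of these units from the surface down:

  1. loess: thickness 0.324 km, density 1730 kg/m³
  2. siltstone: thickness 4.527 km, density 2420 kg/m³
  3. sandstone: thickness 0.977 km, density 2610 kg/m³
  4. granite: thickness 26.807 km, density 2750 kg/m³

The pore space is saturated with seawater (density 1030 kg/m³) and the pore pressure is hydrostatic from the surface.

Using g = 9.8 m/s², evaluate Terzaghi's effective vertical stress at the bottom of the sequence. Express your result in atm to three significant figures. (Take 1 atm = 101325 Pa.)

5240 atm

Overburden (lithostatic) stress σ_v:
loess: 1730 kg/m³ × 9.8 m/s² × 324 m = 5.493×10^6 Pa = 5.493 MPa
siltstone: 2420 kg/m³ × 9.8 m/s² × 4527 m = 1.074×10^8 Pa = 107.4 MPa
sandstone: 2610 kg/m³ × 9.8 m/s² × 977 m = 2.499×10^7 Pa = 24.99 MPa
granite: 2750 kg/m³ × 9.8 m/s² × 26807 m = 7.224×10^8 Pa = 722.4 MPa
Total = 5.493 + 107.4 + 24.99 + 722.4 = 860.29 MPa
Pore pressure P_p = 1030 kg/m³ × 9.8 m/s² × 32635 m = 3.294×10^8 Pa = 329.4 MPa
Effective stress σ' = σ_v − P_p = 860.3 − 329.4 = 530.88 MPa = 5239.3 atm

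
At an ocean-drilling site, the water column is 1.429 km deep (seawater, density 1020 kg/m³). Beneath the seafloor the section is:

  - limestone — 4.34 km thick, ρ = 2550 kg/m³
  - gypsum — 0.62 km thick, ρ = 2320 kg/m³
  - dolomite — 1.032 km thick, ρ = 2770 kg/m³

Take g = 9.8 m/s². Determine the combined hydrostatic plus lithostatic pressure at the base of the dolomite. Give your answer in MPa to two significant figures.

160 MPa

seawater: 1020 kg/m³ × 9.8 m/s² × 1429 m = 1.428×10^7 Pa = 14.28 MPa
limestone: 2550 kg/m³ × 9.8 m/s² × 4340 m = 1.085×10^8 Pa = 108.5 MPa
gypsum: 2320 kg/m³ × 9.8 m/s² × 620 m = 1.410×10^7 Pa = 14.10 MPa
dolomite: 2770 kg/m³ × 9.8 m/s² × 1032 m = 2.801×10^7 Pa = 28.01 MPa
Total = 14.28 + 108.5 + 14.10 + 28.01 = 164.85 MPa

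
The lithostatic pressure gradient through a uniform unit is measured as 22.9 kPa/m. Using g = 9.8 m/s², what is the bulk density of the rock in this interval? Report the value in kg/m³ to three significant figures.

ρ = (dP/dz)/g = 22.9 kPa/m / 9.8 m/s² = 22900 Pa/m / 9.8 m/s² = 2336.7 kg/m³

2340 kg/m³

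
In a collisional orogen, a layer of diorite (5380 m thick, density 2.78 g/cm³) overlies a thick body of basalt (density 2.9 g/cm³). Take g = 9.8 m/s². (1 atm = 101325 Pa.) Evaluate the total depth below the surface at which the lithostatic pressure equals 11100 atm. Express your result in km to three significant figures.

39.8 km

Pressure at base of upper layers: 2780×9.8×5380 = 1.466×10^8 Pa = 1447 atm
Remaining pressure to be supplied by basalt: 1.125×10^9 − 1.466×10^8 = 9.781×10^8 Pa
Additional depth in basalt = 9.781×10^8 Pa / (2900 kg/m³ × 9.8 m/s²) = 34417 m
Total depth = 5380 m + 34417 m = 39797 m
= 39.797 km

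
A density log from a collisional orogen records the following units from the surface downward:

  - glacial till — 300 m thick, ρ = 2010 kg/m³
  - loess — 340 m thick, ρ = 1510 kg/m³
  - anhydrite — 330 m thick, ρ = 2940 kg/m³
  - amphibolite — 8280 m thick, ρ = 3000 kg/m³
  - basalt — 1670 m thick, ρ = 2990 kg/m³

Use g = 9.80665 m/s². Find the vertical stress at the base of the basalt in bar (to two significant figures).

3100 bar

glacial till: 2010 kg/m³ × 9.80665 m/s² × 300 m = 5.913×10^6 Pa = 59.13 bar
loess: 1510 kg/m³ × 9.80665 m/s² × 340 m = 5.035×10^6 Pa = 50.35 bar
anhydrite: 2940 kg/m³ × 9.80665 m/s² × 330 m = 9.514×10^6 Pa = 95.14 bar
amphibolite: 3000 kg/m³ × 9.80665 m/s² × 8280 m = 2.436×10^8 Pa = 2436 bar
basalt: 2990 kg/m³ × 9.80665 m/s² × 1670 m = 4.897×10^7 Pa = 489.7 bar
Total = 59.13 + 50.35 + 95.14 + 2436 + 489.7 = 3130.3 bar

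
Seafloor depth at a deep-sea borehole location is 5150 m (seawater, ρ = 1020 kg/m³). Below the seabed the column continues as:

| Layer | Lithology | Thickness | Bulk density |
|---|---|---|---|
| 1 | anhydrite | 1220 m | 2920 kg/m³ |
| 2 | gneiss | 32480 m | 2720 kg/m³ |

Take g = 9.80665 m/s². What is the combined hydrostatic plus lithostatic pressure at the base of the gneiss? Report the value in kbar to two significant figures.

seawater: 1020 kg/m³ × 9.80665 m/s² × 5150 m = 5.151×10^7 Pa = 0.5151 kbar
anhydrite: 2920 kg/m³ × 9.80665 m/s² × 1220 m = 3.494×10^7 Pa = 0.3494 kbar
gneiss: 2720 kg/m³ × 9.80665 m/s² × 32480 m = 8.664×10^8 Pa = 8.664 kbar
Total = 0.5151 + 0.3494 + 8.664 = 9.5282 kbar

9.5 kbar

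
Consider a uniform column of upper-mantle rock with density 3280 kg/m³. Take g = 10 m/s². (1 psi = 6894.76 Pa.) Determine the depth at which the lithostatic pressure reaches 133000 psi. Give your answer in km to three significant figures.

h = P/(ρg) = 133000 psi / (3280 kg/m³ × 10 m/s²) = 9.170×10^8 Pa / 32800 Pa/m = 27957 m
= 27.957 km

28.0 km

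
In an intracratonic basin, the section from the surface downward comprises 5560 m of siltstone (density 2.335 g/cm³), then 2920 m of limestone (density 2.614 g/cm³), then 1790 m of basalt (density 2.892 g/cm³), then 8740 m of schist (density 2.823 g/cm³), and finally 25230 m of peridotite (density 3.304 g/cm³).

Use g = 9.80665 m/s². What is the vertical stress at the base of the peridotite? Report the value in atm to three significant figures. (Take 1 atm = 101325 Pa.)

siltstone: 2335 kg/m³ × 9.80665 m/s² × 5560 m = 1.273×10^8 Pa = 1257 atm
limestone: 2614 kg/m³ × 9.80665 m/s² × 2920 m = 7.485×10^7 Pa = 738.7 atm
basalt: 2892 kg/m³ × 9.80665 m/s² × 1790 m = 5.077×10^7 Pa = 501.0 atm
schist: 2823 kg/m³ × 9.80665 m/s² × 8740 m = 2.420×10^8 Pa = 2388 atm
peridotite: 3304 kg/m³ × 9.80665 m/s² × 25230 m = 8.175×10^8 Pa = 8068 atm
Total = 1257 + 738.7 + 501.0 + 2388 + 8068 = 12952 atm

13000 atm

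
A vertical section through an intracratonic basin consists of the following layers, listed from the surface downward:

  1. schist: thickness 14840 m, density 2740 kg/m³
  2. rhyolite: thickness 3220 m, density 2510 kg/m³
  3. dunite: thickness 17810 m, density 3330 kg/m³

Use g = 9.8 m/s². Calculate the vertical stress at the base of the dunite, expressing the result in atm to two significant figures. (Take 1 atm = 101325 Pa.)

schist: 2740 kg/m³ × 9.8 m/s² × 14840 m = 3.985×10^8 Pa = 3933 atm
rhyolite: 2510 kg/m³ × 9.8 m/s² × 3220 m = 7.921×10^7 Pa = 781.7 atm
dunite: 3330 kg/m³ × 9.8 m/s² × 17810 m = 5.812×10^8 Pa = 5736 atm
Total = 3933 + 781.7 + 5736 = 10451 atm

10000 atm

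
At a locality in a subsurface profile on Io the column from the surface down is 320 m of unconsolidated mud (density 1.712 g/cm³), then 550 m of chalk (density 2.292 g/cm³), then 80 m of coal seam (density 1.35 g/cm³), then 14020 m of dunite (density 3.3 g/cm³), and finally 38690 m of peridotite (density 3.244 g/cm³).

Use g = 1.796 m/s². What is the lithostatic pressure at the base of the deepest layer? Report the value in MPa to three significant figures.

312 MPa

unconsolidated mud: 1712 kg/m³ × 1.796 m/s² × 320 m = 9.839×10^5 Pa = 0.9839 MPa
chalk: 2292 kg/m³ × 1.796 m/s² × 550 m = 2.264×10^6 Pa = 2.264 MPa
coal seam: 1350 kg/m³ × 1.796 m/s² × 80 m = 1.940×10^5 Pa = 0.1940 MPa
dunite: 3300 kg/m³ × 1.796 m/s² × 14020 m = 8.309×10^7 Pa = 83.09 MPa
peridotite: 3244 kg/m³ × 1.796 m/s² × 38690 m = 2.254×10^8 Pa = 225.4 MPa
Total = 0.9839 + 2.264 + 0.1940 + 83.09 + 225.4 = 311.95 MPa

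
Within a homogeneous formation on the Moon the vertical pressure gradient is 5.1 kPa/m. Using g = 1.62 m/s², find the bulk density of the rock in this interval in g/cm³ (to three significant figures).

ρ = (dP/dz)/g = 5.1 kPa/m / 1.62 m/s² = 5100.0 Pa/m / 1.62 m/s² = 3148.1 kg/m³
= 3.148 g/cm³

3.15 g/cm³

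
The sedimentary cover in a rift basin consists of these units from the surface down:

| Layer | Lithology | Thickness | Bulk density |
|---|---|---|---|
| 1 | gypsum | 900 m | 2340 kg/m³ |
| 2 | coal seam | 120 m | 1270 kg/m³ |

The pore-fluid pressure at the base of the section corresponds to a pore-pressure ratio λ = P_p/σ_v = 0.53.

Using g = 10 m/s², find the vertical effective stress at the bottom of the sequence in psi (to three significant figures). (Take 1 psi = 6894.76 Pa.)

Overburden (lithostatic) stress σ_v:
gypsum: 2340 kg/m³ × 10 m/s² × 900 m = 2.106×10^7 Pa = 21.06 MPa
coal seam: 1270 kg/m³ × 10 m/s² × 120 m = 1.524×10^6 Pa = 1.524 MPa
Total = 21.06 + 1.524 = 22.584 MPa
Pore pressure P_p = λ·σ_v = 0.53 × 22.58 MPa = 11.97 MPa
Effective stress σ' = σ_v − P_p = 22.58 − 11.97 = 10.614 MPa = 1539.5 psi

1540 psi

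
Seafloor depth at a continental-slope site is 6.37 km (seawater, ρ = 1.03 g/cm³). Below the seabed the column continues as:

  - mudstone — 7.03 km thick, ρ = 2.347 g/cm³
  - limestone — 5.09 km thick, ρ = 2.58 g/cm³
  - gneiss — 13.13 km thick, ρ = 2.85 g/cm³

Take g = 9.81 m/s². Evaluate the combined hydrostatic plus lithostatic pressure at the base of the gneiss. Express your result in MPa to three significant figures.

seawater: 1030 kg/m³ × 9.81 m/s² × 6370 m = 6.436×10^7 Pa = 64.36 MPa
mudstone: 2347 kg/m³ × 9.81 m/s² × 7030 m = 1.619×10^8 Pa = 161.9 MPa
limestone: 2580 kg/m³ × 9.81 m/s² × 5090 m = 1.288×10^8 Pa = 128.8 MPa
gneiss: 2850 kg/m³ × 9.81 m/s² × 13130 m = 3.671×10^8 Pa = 367.1 MPa
Total = 64.36 + 161.9 + 128.8 + 367.1 = 722.15 MPa

722 MPa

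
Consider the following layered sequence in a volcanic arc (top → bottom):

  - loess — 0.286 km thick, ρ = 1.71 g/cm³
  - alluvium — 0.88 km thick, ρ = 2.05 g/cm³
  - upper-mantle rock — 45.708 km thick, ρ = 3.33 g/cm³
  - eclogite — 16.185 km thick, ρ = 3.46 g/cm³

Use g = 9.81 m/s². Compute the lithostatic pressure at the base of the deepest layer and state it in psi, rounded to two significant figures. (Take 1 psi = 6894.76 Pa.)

loess: 1710 kg/m³ × 9.81 m/s² × 286 m = 4.798×10^6 Pa = 695.8 psi
alluvium: 2050 kg/m³ × 9.81 m/s² × 880 m = 1.770×10^7 Pa = 2567 psi
upper-mantle rock: 3330 kg/m³ × 9.81 m/s² × 45708 m = 1.493×10^9 Pa = 2.166×10^5 psi
eclogite: 3460 kg/m³ × 9.81 m/s² × 16185 m = 5.494×10^8 Pa = 79678 psi
Total = 695.8 + 2567 + 2.166×10^5 + 79678 = 2.9950×10^5 psi

300000 psi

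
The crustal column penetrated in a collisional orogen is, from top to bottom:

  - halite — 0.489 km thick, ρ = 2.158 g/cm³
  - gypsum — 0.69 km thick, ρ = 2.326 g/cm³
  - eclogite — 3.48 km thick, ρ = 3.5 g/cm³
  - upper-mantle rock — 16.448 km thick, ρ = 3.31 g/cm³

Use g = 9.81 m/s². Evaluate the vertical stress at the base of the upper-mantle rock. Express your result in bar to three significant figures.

halite: 2158 kg/m³ × 9.81 m/s² × 489 m = 1.035×10^7 Pa = 103.5 bar
gypsum: 2326 kg/m³ × 9.81 m/s² × 690 m = 1.574×10^7 Pa = 157.4 bar
eclogite: 3500 kg/m³ × 9.81 m/s² × 3480 m = 1.195×10^8 Pa = 1195 bar
upper-mantle rock: 3310 kg/m³ × 9.81 m/s² × 16448 m = 5.341×10^8 Pa = 5341 bar
Total = 103.5 + 157.4 + 1195 + 5341 = 6796.7 bar

6800 bar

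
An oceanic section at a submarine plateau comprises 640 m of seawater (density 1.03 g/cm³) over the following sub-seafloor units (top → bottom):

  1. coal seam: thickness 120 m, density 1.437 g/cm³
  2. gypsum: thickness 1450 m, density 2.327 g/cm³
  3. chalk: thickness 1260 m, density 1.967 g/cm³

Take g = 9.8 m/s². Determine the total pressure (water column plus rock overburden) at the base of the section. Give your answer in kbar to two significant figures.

seawater: 1030 kg/m³ × 9.8 m/s² × 640 m = 6.460×10^6 Pa = 0.06460 kbar
coal seam: 1437 kg/m³ × 9.8 m/s² × 120 m = 1.690×10^6 Pa = 0.01690 kbar
gypsum: 2327 kg/m³ × 9.8 m/s² × 1450 m = 3.307×10^7 Pa = 0.3307 kbar
chalk: 1967 kg/m³ × 9.8 m/s² × 1260 m = 2.429×10^7 Pa = 0.2429 kbar
Total = 0.06460 + 0.01690 + 0.3307 + 0.2429 = 0.65505 kbar

0.66 kbar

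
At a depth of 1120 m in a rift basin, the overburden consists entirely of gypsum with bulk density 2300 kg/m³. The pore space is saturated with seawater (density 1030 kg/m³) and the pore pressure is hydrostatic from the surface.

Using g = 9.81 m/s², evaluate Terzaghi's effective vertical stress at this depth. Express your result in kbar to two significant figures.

0.14 kbar

Overburden (lithostatic) stress σ_v:
gypsum: 2300 kg/m³ × 9.81 m/s² × 1120 m = 2.527×10^7 Pa = 25.27 MPa
Pore pressure P_p = 1030 kg/m³ × 9.81 m/s² × 1120 m = 1.132×10^7 Pa = 11.32 MPa
Effective stress σ' = σ_v − P_p = 25.27 − 11.32 = 13.954 MPa = 0.13954 kbar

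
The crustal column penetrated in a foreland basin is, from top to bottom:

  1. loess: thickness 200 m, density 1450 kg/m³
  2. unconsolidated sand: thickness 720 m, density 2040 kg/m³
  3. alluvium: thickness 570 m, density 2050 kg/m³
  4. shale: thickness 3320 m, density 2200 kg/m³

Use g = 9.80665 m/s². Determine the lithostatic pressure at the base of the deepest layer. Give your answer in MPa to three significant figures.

loess: 1450 kg/m³ × 9.80665 m/s² × 200 m = 2.844×10^6 Pa = 2.844 MPa
unconsolidated sand: 2040 kg/m³ × 9.80665 m/s² × 720 m = 1.440×10^7 Pa = 14.40 MPa
alluvium: 2050 kg/m³ × 9.80665 m/s² × 570 m = 1.146×10^7 Pa = 11.46 MPa
shale: 2200 kg/m³ × 9.80665 m/s² × 3320 m = 7.163×10^7 Pa = 71.63 MPa
Total = 2.844 + 14.40 + 11.46 + 71.63 = 100.33 MPa

100 MPa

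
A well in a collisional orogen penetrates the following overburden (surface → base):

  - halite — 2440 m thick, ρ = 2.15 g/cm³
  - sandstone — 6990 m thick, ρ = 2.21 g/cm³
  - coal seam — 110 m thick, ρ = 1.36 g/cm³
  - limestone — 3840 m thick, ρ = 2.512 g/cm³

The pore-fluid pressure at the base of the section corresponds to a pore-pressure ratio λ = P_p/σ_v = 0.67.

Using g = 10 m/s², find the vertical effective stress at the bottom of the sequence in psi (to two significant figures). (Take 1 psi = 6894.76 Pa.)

Overburden (lithostatic) stress σ_v:
halite: 2150 kg/m³ × 10 m/s² × 2440 m = 5.246×10^7 Pa = 52.46 MPa
sandstone: 2210 kg/m³ × 10 m/s² × 6990 m = 1.545×10^8 Pa = 154.5 MPa
coal seam: 1360 kg/m³ × 10 m/s² × 110 m = 1.496×10^6 Pa = 1.496 MPa
limestone: 2512 kg/m³ × 10 m/s² × 3840 m = 9.646×10^7 Pa = 96.46 MPa
Total = 52.46 + 154.5 + 1.496 + 96.46 = 304.90 MPa
Pore pressure P_p = λ·σ_v = 0.67 × 304.9 MPa = 204.3 MPa
Effective stress σ' = σ_v − P_p = 304.9 − 204.3 = 100.62 MPa = 14593 psi

15000 psi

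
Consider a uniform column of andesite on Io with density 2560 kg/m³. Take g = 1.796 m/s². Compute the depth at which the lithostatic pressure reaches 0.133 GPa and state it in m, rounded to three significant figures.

h = P/(ρg) = 0.133 GPa / (2560 kg/m³ × 1.796 m/s²) = 1.330×10^8 Pa / 4597.8 Pa/m = 28927 m

28900 m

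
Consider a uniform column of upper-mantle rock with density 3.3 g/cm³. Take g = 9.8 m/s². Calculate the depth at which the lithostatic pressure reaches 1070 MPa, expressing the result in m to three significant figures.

33100 m

h = P/(ρg) = 1070 MPa / (3300 kg/m³ × 9.8 m/s²) = 1.070×10^9 Pa / 32340 Pa/m = 33086 m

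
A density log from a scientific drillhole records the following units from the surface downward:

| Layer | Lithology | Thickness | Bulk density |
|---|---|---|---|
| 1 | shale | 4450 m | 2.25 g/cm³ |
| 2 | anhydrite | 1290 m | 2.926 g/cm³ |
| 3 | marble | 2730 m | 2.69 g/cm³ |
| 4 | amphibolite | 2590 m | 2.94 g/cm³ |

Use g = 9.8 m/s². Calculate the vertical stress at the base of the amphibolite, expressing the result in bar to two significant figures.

2800 bar

shale: 2250 kg/m³ × 9.8 m/s² × 4450 m = 9.812×10^7 Pa = 981.2 bar
anhydrite: 2926 kg/m³ × 9.8 m/s² × 1290 m = 3.699×10^7 Pa = 369.9 bar
marble: 2690 kg/m³ × 9.8 m/s² × 2730 m = 7.197×10^7 Pa = 719.7 bar
amphibolite: 2940 kg/m³ × 9.8 m/s² × 2590 m = 7.462×10^7 Pa = 746.2 bar
Total = 981.2 + 369.9 + 719.7 + 746.2 = 2817.0 bar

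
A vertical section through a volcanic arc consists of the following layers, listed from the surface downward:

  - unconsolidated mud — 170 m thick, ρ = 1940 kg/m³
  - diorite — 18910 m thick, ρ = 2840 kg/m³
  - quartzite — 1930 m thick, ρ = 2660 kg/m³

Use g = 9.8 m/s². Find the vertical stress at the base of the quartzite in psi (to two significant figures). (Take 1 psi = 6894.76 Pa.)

84000 psi

unconsolidated mud: 1940 kg/m³ × 9.8 m/s² × 170 m = 3.232×10^6 Pa = 468.8 psi
diorite: 2840 kg/m³ × 9.8 m/s² × 18910 m = 5.263×10^8 Pa = 76334 psi
quartzite: 2660 kg/m³ × 9.8 m/s² × 1930 m = 5.031×10^7 Pa = 7297 psi
Total = 468.8 + 76334 + 7297 = 84100 psi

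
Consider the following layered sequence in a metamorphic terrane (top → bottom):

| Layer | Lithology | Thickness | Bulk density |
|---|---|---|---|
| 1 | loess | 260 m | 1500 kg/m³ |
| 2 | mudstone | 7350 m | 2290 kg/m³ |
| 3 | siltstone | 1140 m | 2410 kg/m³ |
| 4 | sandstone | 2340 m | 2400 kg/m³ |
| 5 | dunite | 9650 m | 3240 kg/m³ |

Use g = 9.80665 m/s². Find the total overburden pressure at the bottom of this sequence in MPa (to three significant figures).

loess: 1500 kg/m³ × 9.80665 m/s² × 260 m = 3.825×10^6 Pa = 3.825 MPa
mudstone: 2290 kg/m³ × 9.80665 m/s² × 7350 m = 1.651×10^8 Pa = 165.1 MPa
siltstone: 2410 kg/m³ × 9.80665 m/s² × 1140 m = 2.694×10^7 Pa = 26.94 MPa
sandstone: 2400 kg/m³ × 9.80665 m/s² × 2340 m = 5.507×10^7 Pa = 55.07 MPa
dunite: 3240 kg/m³ × 9.80665 m/s² × 9650 m = 3.066×10^8 Pa = 306.6 MPa
Total = 3.825 + 165.1 + 26.94 + 55.07 + 306.6 = 557.52 MPa

558 MPa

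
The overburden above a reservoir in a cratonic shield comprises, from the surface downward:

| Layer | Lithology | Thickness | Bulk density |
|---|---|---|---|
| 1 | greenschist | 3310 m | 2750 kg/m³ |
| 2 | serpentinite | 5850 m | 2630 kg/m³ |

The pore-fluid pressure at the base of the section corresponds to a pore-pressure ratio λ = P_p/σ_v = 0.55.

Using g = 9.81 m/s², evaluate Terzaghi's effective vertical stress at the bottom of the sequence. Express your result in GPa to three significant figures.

0.108 GPa

Overburden (lithostatic) stress σ_v:
greenschist: 2750 kg/m³ × 9.81 m/s² × 3310 m = 8.930×10^7 Pa = 89.30 MPa
serpentinite: 2630 kg/m³ × 9.81 m/s² × 5850 m = 1.509×10^8 Pa = 150.9 MPa
Total = 89.30 + 150.9 = 240.23 MPa
Pore pressure P_p = λ·σ_v = 0.55 × 240.2 MPa = 132.1 MPa
Effective stress σ' = σ_v − P_p = 240.2 − 132.1 = 108.10 MPa = 0.10810 GPa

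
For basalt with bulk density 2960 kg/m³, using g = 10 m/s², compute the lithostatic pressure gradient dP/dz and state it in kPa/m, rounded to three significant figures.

29.6 kPa/m

dP/dz = ρg = 2960 kg/m³ × 10 m/s² = 29600 Pa/m
= 29600 Pa/m × (1 kPa/m / 1000.0 Pa/m) = 29.600 kPa/m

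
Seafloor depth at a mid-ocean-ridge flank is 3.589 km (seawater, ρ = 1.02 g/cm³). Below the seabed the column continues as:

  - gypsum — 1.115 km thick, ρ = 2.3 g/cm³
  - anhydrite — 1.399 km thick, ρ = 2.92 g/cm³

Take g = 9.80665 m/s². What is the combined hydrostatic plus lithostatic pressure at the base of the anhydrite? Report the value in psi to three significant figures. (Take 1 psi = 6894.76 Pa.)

14700 psi

seawater: 1020 kg/m³ × 9.80665 m/s² × 3589 m = 3.590×10^7 Pa = 5207 psi
gypsum: 2300 kg/m³ × 9.80665 m/s² × 1115 m = 2.515×10^7 Pa = 3648 psi
anhydrite: 2920 kg/m³ × 9.80665 m/s² × 1399 m = 4.006×10^7 Pa = 5810 psi
Total = 5207 + 3648 + 5810 = 14665 psi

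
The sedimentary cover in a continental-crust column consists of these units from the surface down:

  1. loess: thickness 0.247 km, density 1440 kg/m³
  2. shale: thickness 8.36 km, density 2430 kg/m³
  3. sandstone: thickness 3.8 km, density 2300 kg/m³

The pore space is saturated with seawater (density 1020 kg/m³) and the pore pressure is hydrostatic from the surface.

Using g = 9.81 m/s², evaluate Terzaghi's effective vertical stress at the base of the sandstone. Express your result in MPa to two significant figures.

160 MPa

Overburden (lithostatic) stress σ_v:
loess: 1440 kg/m³ × 9.81 m/s² × 247 m = 3.489×10^6 Pa = 3.489 MPa
shale: 2430 kg/m³ × 9.81 m/s² × 8360 m = 1.993×10^8 Pa = 199.3 MPa
sandstone: 2300 kg/m³ × 9.81 m/s² × 3800 m = 8.574×10^7 Pa = 85.74 MPa
Total = 3.489 + 199.3 + 85.74 = 288.52 MPa
Pore pressure P_p = 1020 kg/m³ × 9.81 m/s² × 12407 m = 1.241×10^8 Pa = 124.1 MPa
Effective stress σ' = σ_v − P_p = 288.5 − 124.1 = 164.37 MPa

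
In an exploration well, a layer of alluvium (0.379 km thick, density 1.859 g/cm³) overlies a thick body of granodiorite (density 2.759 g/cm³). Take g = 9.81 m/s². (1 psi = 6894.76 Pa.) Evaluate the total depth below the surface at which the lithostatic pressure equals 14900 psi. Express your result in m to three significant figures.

Pressure at base of upper layers: 1859×9.81×379 = 6.912×10^6 Pa = 1002 psi
Remaining pressure to be supplied by granodiorite: 1.027×10^8 − 6.912×10^6 = 9.582×10^7 Pa
Additional depth in granodiorite = 9.582×10^7 Pa / (2759 kg/m³ × 9.81 m/s²) = 3540.3 m
Total depth = 379 m + 3540.3 m = 3919.3 m

3920 m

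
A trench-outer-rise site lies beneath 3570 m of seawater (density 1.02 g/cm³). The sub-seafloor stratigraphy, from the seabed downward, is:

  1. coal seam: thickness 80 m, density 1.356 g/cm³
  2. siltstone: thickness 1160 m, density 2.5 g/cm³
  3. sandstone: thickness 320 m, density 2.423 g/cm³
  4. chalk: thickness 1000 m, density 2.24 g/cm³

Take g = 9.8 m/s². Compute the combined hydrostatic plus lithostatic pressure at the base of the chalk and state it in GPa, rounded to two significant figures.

seawater: 1020 kg/m³ × 9.8 m/s² × 3570 m = 3.569×10^7 Pa = 0.03569 GPa
coal seam: 1356 kg/m³ × 9.8 m/s² × 80 m = 1.063×10^6 Pa = 1.063×10^-3 GPa
siltstone: 2500 kg/m³ × 9.8 m/s² × 1160 m = 2.842×10^7 Pa = 0.02842 GPa
sandstone: 2423 kg/m³ × 9.8 m/s² × 320 m = 7.599×10^6 Pa = 7.599×10^-3 GPa
chalk: 2240 kg/m³ × 9.8 m/s² × 1000 m = 2.195×10^7 Pa = 0.02195 GPa
Total = 0.03569 + 1.063×10^-3 + 0.02842 + 7.599×10^-3 + 0.02195 = 0.094719 GPa

0.095 GPa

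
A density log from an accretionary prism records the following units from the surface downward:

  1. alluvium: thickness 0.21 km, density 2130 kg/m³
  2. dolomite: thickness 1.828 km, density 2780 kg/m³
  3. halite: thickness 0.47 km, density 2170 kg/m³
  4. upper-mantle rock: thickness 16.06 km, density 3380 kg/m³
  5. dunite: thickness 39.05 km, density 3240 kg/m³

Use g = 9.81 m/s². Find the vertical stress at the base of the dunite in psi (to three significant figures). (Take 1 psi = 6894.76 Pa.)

267000 psi

alluvium: 2130 kg/m³ × 9.81 m/s² × 210 m = 4.388×10^6 Pa = 636.4 psi
dolomite: 2780 kg/m³ × 9.81 m/s² × 1828 m = 4.985×10^7 Pa = 7231 psi
halite: 2170 kg/m³ × 9.81 m/s² × 470 m = 1.001×10^7 Pa = 1451 psi
upper-mantle rock: 3380 kg/m³ × 9.81 m/s² × 16060 m = 5.325×10^8 Pa = 77235 psi
dunite: 3240 kg/m³ × 9.81 m/s² × 39050 m = 1.241×10^9 Pa = 1.800×10^5 psi
Total = 636.4 + 7231 + 1451 + 77235 + 1.800×10^5 = 2.6657×10^5 psi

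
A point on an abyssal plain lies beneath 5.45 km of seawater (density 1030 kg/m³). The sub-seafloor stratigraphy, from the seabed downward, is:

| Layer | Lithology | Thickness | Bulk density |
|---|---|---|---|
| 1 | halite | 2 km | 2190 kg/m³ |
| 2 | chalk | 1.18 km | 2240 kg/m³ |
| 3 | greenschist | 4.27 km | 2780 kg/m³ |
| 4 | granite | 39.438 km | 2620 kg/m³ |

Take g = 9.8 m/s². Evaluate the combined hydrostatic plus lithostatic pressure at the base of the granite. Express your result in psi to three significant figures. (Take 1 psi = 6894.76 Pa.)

182000 psi

seawater: 1030 kg/m³ × 9.8 m/s² × 5450 m = 5.501×10^7 Pa = 7979 psi
halite: 2190 kg/m³ × 9.8 m/s² × 2000 m = 4.292×10^7 Pa = 6226 psi
chalk: 2240 kg/m³ × 9.8 m/s² × 1180 m = 2.590×10^7 Pa = 3757 psi
greenschist: 2780 kg/m³ × 9.8 m/s² × 4270 m = 1.163×10^8 Pa = 16873 psi
granite: 2620 kg/m³ × 9.8 m/s² × 39438 m = 1.013×10^9 Pa = 1.469×10^5 psi
Total = 7979 + 6226 + 3757 + 16873 + 1.469×10^5 = 1.8170×10^5 psi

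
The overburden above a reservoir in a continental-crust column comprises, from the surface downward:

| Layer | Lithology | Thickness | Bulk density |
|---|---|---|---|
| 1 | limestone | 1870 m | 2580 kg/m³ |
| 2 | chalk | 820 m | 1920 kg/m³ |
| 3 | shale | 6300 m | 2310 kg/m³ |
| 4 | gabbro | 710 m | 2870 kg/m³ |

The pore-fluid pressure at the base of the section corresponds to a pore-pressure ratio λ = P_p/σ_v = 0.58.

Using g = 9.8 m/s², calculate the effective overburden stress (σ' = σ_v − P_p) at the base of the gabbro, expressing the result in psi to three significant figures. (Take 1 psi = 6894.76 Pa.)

Overburden (lithostatic) stress σ_v:
limestone: 2580 kg/m³ × 9.8 m/s² × 1870 m = 4.728×10^7 Pa = 47.28 MPa
chalk: 1920 kg/m³ × 9.8 m/s² × 820 m = 1.543×10^7 Pa = 15.43 MPa
shale: 2310 kg/m³ × 9.8 m/s² × 6300 m = 1.426×10^8 Pa = 142.6 MPa
gabbro: 2870 kg/m³ × 9.8 m/s² × 710 m = 1.997×10^7 Pa = 19.97 MPa
Total = 47.28 + 15.43 + 142.6 + 19.97 = 225.30 MPa
Pore pressure P_p = λ·σ_v = 0.58 × 225.3 MPa = 130.7 MPa
Effective stress σ' = σ_v − P_p = 225.3 − 130.7 = 94.626 MPa = 13724 psi

13700 psi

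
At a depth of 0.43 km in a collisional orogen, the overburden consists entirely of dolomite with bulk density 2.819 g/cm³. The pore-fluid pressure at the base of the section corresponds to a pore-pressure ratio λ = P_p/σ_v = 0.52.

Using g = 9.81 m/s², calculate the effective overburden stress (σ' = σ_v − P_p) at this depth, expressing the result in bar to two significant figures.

57 bar

Overburden (lithostatic) stress σ_v:
dolomite: 2819 kg/m³ × 9.81 m/s² × 430 m = 1.189×10^7 Pa = 11.89 MPa
Pore pressure P_p = λ·σ_v = 0.52 × 11.89 MPa = 6.184 MPa
Effective stress σ' = σ_v − P_p = 11.89 − 6.184 = 5.7079 MPa = 57.079 bar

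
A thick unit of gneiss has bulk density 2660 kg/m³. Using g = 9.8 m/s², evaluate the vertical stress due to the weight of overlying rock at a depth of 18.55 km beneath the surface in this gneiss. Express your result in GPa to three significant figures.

gneiss: 2660 kg/m³ × 9.8 m/s² × 18550 m = 4.836×10^8 Pa = 0.4836 GPa

0.484 GPa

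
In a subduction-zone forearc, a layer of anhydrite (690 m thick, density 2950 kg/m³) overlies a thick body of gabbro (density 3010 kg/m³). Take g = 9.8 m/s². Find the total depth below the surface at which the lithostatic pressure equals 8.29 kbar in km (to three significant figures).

Pressure at base of upper layers: 2950×9.8×690 = 1.995×10^7 Pa = 0.1995 kbar
Remaining pressure to be supplied by gabbro: 8.290×10^8 − 1.995×10^7 = 8.091×10^8 Pa
Additional depth in gabbro = 8.091×10^8 Pa / (3010 kg/m³ × 9.8 m/s²) = 27427 m
Total depth = 690 m + 27427 m = 28117 m
= 28.117 km

28.1 km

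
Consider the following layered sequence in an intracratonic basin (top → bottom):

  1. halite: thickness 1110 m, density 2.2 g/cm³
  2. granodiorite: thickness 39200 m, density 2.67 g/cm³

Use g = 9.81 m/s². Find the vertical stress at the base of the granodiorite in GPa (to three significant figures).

1.05 GPa

halite: 2200 kg/m³ × 9.81 m/s² × 1110 m = 2.396×10^7 Pa = 0.02396 GPa
granodiorite: 2670 kg/m³ × 9.81 m/s² × 39200 m = 1.027×10^9 Pa = 1.027 GPa
Total = 0.02396 + 1.027 = 1.0507 GPa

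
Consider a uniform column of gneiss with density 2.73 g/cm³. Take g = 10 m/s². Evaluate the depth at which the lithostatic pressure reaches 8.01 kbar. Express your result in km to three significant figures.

29.3 km

h = P/(ρg) = 8.01 kbar / (2730 kg/m³ × 10 m/s²) = 8.010×10^8 Pa / 27300 Pa/m = 29341 m
= 29.341 km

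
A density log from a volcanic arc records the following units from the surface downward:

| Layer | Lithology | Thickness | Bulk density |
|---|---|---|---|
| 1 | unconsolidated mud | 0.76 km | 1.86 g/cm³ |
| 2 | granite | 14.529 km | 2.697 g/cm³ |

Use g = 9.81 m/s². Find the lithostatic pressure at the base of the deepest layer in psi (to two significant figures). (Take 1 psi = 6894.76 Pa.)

unconsolidated mud: 1860 kg/m³ × 9.81 m/s² × 760 m = 1.387×10^7 Pa = 2011 psi
granite: 2697 kg/m³ × 9.81 m/s² × 14529 m = 3.844×10^8 Pa = 55753 psi
Total = 2011 + 55753 = 57764 psi

58000 psi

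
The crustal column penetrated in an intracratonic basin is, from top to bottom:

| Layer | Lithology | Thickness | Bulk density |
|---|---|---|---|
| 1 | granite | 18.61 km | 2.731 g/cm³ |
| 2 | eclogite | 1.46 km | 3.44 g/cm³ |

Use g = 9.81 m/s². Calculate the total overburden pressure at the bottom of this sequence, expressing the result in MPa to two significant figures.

550 MPa

granite: 2731 kg/m³ × 9.81 m/s² × 18610 m = 4.986×10^8 Pa = 498.6 MPa
eclogite: 3440 kg/m³ × 9.81 m/s² × 1460 m = 4.927×10^7 Pa = 49.27 MPa
Total = 498.6 + 49.27 = 547.85 MPa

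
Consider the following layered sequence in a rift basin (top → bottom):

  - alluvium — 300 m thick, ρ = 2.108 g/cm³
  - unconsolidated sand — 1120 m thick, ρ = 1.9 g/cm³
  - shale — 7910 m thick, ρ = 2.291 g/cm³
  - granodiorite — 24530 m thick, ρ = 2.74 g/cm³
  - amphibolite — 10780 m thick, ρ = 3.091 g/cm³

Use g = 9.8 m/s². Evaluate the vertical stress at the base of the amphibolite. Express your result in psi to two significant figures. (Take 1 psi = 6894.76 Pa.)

alluvium: 2108 kg/m³ × 9.8 m/s² × 300 m = 6.198×10^6 Pa = 898.9 psi
unconsolidated sand: 1900 kg/m³ × 9.8 m/s² × 1120 m = 2.085×10^7 Pa = 3025 psi
shale: 2291 kg/m³ × 9.8 m/s² × 7910 m = 1.776×10^8 Pa = 25758 psi
granodiorite: 2740 kg/m³ × 9.8 m/s² × 24530 m = 6.587×10^8 Pa = 95533 psi
amphibolite: 3091 kg/m³ × 9.8 m/s² × 10780 m = 3.265×10^8 Pa = 47361 psi
Total = 898.9 + 3025 + 25758 + 95533 + 47361 = 1.7258×10^5 psi

170000 psi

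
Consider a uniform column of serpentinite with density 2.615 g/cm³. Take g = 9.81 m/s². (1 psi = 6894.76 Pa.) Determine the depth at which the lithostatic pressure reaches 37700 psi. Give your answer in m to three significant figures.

10100 m

h = P/(ρg) = 37700 psi / (2615 kg/m³ × 9.81 m/s²) = 2.599×10^8 Pa / 25653 Pa/m = 10133 m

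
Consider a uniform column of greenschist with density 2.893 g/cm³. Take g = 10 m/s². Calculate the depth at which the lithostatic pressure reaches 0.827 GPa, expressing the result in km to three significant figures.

h = P/(ρg) = 0.827 GPa / (2893 kg/m³ × 10 m/s²) = 8.270×10^8 Pa / 28930 Pa/m = 28586 m
= 28.586 km

28.6 km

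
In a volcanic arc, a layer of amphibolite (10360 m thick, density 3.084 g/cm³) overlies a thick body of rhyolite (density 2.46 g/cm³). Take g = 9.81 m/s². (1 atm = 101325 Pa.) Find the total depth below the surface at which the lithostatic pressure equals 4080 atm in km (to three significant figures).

Pressure at base of upper layers: 3084×9.81×10360 = 3.134×10^8 Pa = 3093 atm
Remaining pressure to be supplied by rhyolite: 4.134×10^8 − 3.134×10^8 = 9.997×10^7 Pa
Additional depth in rhyolite = 9.997×10^7 Pa / (2460 kg/m³ × 9.81 m/s²) = 4142.7 m
Total depth = 10360 m + 4142.7 m = 14503 m
= 14.503 km

14.5 km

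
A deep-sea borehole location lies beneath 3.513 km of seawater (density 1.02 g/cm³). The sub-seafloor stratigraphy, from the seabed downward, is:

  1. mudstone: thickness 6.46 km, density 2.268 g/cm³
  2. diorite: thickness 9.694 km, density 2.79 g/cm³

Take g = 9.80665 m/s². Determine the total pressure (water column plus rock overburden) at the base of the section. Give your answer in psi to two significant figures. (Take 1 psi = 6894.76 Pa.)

seawater: 1020 kg/m³ × 9.80665 m/s² × 3513 m = 3.514×10^7 Pa = 5097 psi
mudstone: 2268 kg/m³ × 9.80665 m/s² × 6460 m = 1.437×10^8 Pa = 20839 psi
diorite: 2790 kg/m³ × 9.80665 m/s² × 9694 m = 2.652×10^8 Pa = 38469 psi
Total = 5097 + 20839 + 38469 = 64404 psi

64000 psi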